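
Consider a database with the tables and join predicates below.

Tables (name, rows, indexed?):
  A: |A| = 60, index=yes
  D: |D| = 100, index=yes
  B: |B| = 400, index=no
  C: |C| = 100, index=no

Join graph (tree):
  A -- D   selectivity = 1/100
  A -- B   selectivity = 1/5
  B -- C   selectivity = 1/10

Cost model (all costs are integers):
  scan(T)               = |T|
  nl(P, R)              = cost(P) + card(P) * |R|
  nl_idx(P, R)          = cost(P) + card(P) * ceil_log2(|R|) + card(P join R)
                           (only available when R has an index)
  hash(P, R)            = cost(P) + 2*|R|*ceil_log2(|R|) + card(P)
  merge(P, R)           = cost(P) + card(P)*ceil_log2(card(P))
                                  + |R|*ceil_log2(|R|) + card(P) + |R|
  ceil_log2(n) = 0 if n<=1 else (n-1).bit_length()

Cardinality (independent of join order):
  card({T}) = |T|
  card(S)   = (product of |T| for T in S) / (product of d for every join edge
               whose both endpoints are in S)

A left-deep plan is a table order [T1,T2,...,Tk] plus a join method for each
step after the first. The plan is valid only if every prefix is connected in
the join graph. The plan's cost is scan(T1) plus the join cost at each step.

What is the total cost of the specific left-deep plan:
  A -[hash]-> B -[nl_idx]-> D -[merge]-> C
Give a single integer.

113720

step 1: scan A: cost=60, card=60
step 2: join B via hash
    card(P join B) = 60*400/(5) = 4800
    cost = 60 + 2*400*9 + 60 = 7320
step 3: join D via nl_idx
    card(P join D) = 4800*100/(100) = 4800
    cost = 7320 + 4800*7 + 4800 = 45720
step 4: join C via merge
    card(P join C) = 4800*100/(10) = 48000
    cost = 45720 + 4800*13 + 100*7 + 4800 + 100 = 113720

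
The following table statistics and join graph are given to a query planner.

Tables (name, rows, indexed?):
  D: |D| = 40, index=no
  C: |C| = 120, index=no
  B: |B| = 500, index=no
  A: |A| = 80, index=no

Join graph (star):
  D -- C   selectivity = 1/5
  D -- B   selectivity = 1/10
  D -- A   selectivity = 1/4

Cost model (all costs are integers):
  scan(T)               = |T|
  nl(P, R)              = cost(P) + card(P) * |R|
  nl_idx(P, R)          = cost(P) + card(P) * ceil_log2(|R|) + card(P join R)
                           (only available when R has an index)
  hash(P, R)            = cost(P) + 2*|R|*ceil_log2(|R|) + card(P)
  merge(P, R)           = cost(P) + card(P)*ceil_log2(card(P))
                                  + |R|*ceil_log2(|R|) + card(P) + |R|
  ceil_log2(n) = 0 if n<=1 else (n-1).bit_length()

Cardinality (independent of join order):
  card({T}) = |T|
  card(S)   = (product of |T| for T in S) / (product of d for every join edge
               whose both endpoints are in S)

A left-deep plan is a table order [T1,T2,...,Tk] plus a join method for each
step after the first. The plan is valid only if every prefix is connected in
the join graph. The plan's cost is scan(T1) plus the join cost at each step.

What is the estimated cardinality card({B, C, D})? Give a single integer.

Tables in S: B(500), C(120), D(40)
Edges inside S: D-C(d=5), D-B(d=10)
numerator = 500 * 120 * 40 = 2400000
denominator = 5 * 10 = 50
card(S) = 2400000 / 50 = 48000

48000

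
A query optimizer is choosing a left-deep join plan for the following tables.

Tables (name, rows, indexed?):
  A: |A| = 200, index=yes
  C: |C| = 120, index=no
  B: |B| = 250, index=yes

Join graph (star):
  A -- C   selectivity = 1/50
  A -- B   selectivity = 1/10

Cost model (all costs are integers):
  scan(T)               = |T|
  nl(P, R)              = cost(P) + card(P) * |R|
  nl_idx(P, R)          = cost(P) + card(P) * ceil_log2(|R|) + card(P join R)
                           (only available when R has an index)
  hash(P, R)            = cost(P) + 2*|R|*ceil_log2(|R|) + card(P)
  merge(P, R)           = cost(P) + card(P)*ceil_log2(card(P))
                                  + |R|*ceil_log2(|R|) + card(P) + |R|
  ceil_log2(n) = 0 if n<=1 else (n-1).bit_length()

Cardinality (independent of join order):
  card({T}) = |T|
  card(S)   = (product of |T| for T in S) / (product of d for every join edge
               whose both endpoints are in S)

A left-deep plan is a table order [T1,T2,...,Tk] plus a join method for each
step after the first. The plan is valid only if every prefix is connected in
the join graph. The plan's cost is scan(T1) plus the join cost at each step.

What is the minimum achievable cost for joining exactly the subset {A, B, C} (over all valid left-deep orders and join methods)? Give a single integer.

6040

Selinger DP over subsets of {A,B,C}:
  {A}: scan cost=200, card=200
  {C}: scan cost=120, card=120
  {B}: scan cost=250, card=250
  {AC}: card=480; try (A,nl_idx)→1560, (C,hash)→2080, (A,merge)→2880, (C,merge)→2960, (A,hash)→3440, (A,nl)→24120 …(+1); best=1560 via (A,nl_idx)
  {AB}: card=5000; try (A,hash)→3700, (B,merge)→4250, (A,merge)→4300, (B,hash)→4400, (B,nl_idx)→6800, (A,nl_idx)→7250 …(+2); best=3700 via (A,hash)
  {ABC}: card=12000; try (B,hash)→6040, (B,merge)→8610, (C,hash)→10380, (B,nl_idx)→17400, (C,merge)→74660, (B,nl)→121560 …(+1); best=6040 via (B,hash)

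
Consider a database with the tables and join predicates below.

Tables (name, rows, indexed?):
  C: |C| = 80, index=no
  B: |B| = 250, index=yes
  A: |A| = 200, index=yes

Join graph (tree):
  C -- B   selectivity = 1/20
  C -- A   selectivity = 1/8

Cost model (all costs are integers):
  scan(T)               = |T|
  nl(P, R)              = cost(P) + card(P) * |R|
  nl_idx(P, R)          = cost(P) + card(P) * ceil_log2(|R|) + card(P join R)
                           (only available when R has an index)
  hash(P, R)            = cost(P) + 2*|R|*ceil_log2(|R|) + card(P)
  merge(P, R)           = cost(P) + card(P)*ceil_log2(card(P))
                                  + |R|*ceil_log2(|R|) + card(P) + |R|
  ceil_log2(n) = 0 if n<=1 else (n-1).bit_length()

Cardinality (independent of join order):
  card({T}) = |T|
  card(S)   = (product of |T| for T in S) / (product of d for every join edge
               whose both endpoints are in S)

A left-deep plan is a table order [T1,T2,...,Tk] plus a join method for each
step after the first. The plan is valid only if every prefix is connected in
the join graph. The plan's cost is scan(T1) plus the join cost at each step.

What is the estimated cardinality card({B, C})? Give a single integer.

Tables in S: B(250), C(80)
Edges inside S: C-B(d=20)
numerator = 250 * 80 = 20000
denominator = 20 = 20
card(S) = 20000 / 20 = 1000

1000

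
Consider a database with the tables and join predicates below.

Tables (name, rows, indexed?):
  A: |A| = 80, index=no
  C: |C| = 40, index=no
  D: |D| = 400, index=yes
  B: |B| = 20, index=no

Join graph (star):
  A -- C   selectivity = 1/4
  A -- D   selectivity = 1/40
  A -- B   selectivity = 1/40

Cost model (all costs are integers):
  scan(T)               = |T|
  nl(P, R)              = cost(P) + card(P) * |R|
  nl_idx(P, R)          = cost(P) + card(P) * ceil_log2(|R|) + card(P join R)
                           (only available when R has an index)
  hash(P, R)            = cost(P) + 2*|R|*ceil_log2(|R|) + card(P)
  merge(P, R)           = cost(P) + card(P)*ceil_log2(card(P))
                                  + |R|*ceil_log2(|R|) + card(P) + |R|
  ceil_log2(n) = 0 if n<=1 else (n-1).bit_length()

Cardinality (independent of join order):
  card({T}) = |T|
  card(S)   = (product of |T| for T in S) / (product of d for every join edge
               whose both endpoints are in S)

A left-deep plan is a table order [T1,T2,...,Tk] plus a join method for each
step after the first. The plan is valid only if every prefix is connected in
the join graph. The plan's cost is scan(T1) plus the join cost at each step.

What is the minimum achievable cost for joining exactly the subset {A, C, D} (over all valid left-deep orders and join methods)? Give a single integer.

Selinger DP over subsets of {A,C,D}:
  {A}: scan cost=80, card=80
  {C}: scan cost=40, card=40
  {D}: scan cost=400, card=400
  {AC}: card=800; try (C,hash)→640, (A,merge)→960, (C,merge)→1000, (A,hash)→1200, (A,nl)→3240, (C,nl)→3280; best=640 via (C,hash)
  {AD}: card=800; try (D,nl_idx)→1600, (A,hash)→1920, (D,merge)→4720, (A,merge)→5040, (D,hash)→7360, (D,nl)→32080 …(+1); best=1600 via (D,nl_idx)
  {ACD}: card=8000; try (C,hash)→2880, (D,hash)→8640, (C,merge)→10680, (D,merge)→13440, (D,nl_idx)→15840, (C,nl)→33600 …(+1); best=2880 via (C,hash)

2880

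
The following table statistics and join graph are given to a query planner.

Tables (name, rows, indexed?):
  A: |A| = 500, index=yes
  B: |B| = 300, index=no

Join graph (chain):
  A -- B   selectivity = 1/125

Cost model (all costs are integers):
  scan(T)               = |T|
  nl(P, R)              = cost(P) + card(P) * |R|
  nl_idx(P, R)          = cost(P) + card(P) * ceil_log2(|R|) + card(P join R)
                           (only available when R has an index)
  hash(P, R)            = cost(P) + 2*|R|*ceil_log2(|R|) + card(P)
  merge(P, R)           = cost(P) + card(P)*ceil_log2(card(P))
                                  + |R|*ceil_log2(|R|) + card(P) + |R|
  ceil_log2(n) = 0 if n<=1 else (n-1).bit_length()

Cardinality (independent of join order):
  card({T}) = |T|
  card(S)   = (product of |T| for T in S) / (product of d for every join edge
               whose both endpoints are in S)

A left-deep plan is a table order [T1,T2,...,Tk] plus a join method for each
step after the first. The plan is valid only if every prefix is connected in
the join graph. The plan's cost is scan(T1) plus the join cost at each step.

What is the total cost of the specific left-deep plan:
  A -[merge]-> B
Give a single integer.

step 1: scan A: cost=500, card=500
step 2: join B via merge
    card(P join B) = 500*300/(125) = 1200
    cost = 500 + 500*9 + 300*9 + 500 + 300 = 8500

8500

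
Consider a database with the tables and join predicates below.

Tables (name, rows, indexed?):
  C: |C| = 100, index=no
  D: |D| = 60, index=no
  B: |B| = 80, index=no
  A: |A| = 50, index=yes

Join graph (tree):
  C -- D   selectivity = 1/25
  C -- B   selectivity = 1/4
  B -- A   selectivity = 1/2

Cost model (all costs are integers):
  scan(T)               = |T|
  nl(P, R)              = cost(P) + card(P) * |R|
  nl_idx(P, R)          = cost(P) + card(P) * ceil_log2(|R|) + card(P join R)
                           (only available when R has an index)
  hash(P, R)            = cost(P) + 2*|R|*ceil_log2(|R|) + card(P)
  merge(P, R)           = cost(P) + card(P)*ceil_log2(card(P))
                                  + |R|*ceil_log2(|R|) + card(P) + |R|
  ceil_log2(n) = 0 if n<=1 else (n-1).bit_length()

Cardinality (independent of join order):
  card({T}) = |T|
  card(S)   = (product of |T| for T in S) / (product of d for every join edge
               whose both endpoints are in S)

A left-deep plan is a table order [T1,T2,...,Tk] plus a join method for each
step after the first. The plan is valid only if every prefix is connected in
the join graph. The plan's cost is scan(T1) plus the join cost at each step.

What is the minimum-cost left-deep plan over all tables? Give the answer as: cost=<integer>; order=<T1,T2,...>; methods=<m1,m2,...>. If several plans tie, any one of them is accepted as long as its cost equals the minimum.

cost=7680; order=C,D,B,A; methods=hash,hash,hash

Selinger DP (subsets sized 1..n):
  {C}: scan cost=100, card=100
  {D}: scan cost=60, card=60
  {B}: scan cost=80, card=80
  {A}: scan cost=50, card=50
  {CD}: card=240; try (D,hash)→920, (C,merge)→1280, (D,merge)→1320, (C,hash)→1520, (C,nl)→6060, (D,nl)→6100; best=920 via (D,hash)
  {BC}: card=2000; try (B,hash)→1320, (C,merge)→1520, (B,merge)→1540, (C,hash)→1560, (C,nl)→8080, (B,nl)→8100; best=1320 via (B,hash)
  {AB}: card=2000; try (A,hash)→760, (B,merge)→1040, (A,merge)→1070, (B,hash)→1220, (A,nl_idx)→2560, (B,nl)→4050 …(+1); best=760 via (A,hash)
  {BCD}: card=4800; try (B,hash)→2280, (B,merge)→3720, (D,hash)→4040, (B,nl)→20120, (D,merge)→25740, (D,nl)→121320; best=2280 via (B,hash)
  {ABC}: card=50000; try (A,hash)→3920, (C,hash)→4160, (C,merge)→25560, (A,merge)→25670, (A,nl_idx)→63320, (A,nl)→101320 …(+1); best=3920 via (A,hash)
  {ABCD}: card=120000; try (A,hash)→7680, (D,hash)→54640, (A,merge)→69830, (A,nl_idx)→151080, (A,nl)→242280, (D,merge)→854340 …(+1); best=7680 via (A,hash)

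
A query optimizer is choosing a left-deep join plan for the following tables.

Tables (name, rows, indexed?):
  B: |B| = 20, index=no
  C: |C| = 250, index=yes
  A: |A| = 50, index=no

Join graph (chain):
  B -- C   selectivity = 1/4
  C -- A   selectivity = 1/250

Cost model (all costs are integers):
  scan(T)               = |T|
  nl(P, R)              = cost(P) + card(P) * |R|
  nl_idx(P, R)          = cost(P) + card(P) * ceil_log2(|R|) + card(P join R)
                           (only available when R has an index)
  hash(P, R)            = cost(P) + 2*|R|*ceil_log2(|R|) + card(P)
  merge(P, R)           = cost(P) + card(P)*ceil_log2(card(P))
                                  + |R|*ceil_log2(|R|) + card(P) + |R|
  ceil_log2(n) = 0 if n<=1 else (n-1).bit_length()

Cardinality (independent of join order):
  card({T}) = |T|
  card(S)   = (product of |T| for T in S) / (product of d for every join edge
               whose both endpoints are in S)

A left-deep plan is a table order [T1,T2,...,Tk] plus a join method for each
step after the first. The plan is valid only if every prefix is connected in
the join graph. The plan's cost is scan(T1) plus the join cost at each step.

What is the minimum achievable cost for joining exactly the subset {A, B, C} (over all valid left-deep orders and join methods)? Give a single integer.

750

Selinger DP over subsets of {A,B,C}:
  {B}: scan cost=20, card=20
  {C}: scan cost=250, card=250
  {A}: scan cost=50, card=50
  {BC}: card=1250; try (B,hash)→700, (C,nl_idx)→1430, (C,merge)→2390, (B,merge)→2620, (C,hash)→4040, (C,nl)→5020 …(+1); best=700 via (B,hash)
  {AC}: card=50; try (C,nl_idx)→500, (A,hash)→1100, (C,merge)→2650, (A,merge)→2850, (C,hash)→4100, (C,nl)→12550 …(+1); best=500 via (C,nl_idx)
  {ABC}: card=250; try (B,hash)→750, (B,merge)→970, (B,nl)→1500, (A,hash)→2550, (A,merge)→16050, (A,nl)→63200; best=750 via (B,hash)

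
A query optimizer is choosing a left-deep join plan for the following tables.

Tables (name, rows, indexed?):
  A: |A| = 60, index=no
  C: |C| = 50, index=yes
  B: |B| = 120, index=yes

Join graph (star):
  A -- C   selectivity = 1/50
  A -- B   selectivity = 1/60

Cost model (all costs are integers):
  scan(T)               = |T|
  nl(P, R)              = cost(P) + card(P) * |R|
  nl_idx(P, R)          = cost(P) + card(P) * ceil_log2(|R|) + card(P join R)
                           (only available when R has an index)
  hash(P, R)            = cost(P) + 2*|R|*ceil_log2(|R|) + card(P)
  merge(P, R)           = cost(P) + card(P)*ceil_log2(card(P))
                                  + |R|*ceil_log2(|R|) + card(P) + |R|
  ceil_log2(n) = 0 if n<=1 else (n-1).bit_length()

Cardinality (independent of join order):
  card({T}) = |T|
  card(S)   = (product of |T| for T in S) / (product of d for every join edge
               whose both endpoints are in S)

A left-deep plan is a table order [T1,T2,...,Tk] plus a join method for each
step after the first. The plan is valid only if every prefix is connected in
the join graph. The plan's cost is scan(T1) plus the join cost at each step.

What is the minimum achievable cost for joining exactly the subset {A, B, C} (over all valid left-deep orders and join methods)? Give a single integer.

1020

Selinger DP over subsets of {A,B,C}:
  {A}: scan cost=60, card=60
  {C}: scan cost=50, card=50
  {B}: scan cost=120, card=120
  {AC}: card=60; try (C,nl_idx)→480, (C,hash)→720, (A,hash)→820, (A,merge)→820, (C,merge)→830, (A,nl)→3050 …(+1); best=480 via (C,nl_idx)
  {AB}: card=120; try (B,nl_idx)→600, (A,hash)→960, (B,merge)→1440, (A,merge)→1500, (B,hash)→1800, (B,nl)→7260 …(+1); best=600 via (B,nl_idx)
  {ABC}: card=120; try (B,nl_idx)→1020, (C,hash)→1320, (C,nl_idx)→1440, (B,merge)→1860, (C,merge)→1910, (B,hash)→2220 …(+2); best=1020 via (B,nl_idx)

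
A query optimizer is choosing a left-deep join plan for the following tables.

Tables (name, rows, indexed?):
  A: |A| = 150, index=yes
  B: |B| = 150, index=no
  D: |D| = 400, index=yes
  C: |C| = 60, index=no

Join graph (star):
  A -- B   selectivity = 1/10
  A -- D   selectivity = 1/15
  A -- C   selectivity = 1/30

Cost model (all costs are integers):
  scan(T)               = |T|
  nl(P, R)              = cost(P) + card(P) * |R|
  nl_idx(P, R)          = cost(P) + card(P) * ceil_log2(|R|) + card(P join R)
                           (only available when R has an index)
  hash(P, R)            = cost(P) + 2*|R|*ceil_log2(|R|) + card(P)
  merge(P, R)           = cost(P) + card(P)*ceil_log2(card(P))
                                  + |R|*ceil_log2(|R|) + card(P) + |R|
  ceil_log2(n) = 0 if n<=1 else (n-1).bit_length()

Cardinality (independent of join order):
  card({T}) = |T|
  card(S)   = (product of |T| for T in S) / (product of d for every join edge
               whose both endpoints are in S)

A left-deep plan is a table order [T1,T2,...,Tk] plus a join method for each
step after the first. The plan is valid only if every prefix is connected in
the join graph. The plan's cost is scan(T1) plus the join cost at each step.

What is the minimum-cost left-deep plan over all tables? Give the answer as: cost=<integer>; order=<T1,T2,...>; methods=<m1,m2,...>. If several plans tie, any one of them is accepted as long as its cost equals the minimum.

Selinger DP (subsets sized 1..n):
  {A}: scan cost=150, card=150
  {B}: scan cost=150, card=150
  {D}: scan cost=400, card=400
  {C}: scan cost=60, card=60
  {AB}: card=2250; try (B,hash)→2700, (A,hash)→2700, (B,merge)→2850, (A,merge)→2850, (A,nl_idx)→3600, (B,nl)→22650 …(+1); best=2700 via (B,hash)
  {AD}: card=4000; try (A,hash)→3200, (D,merge)→5500, (D,nl_idx)→5500, (A,merge)→5750, (D,hash)→7500, (A,nl_idx)→7600 …(+2); best=3200 via (A,hash)
  {AC}: card=300; try (A,nl_idx)→840, (C,hash)→1020, (A,merge)→1830, (C,merge)→1920, (A,hash)→2520, (A,nl)→9060 …(+1); best=840 via (A,nl_idx)
  {ABD}: card=60000; try (B,hash)→9600, (D,hash)→12150, (D,merge)→35950, (B,merge)→56550, (D,nl_idx)→82950, (B,nl)→603200 …(+1); best=9600 via (B,hash)
  {ABC}: card=4500; try (B,hash)→3540, (B,merge)→5190, (C,hash)→5670, (C,merge)→32370, (B,nl)→45840, (C,nl)→137700; best=3540 via (B,hash)
  {ACD}: card=8000; try (D,merge)→7840, (C,hash)→7920, (D,hash)→8340, (D,nl_idx)→11540, (C,merge)→55620, (D,nl)→120840 …(+1); best=7840 via (D,merge)
  {ABCD}: card=120000; try (D,hash)→15240, (B,hash)→18240, (C,hash)→70320, (D,merge)→70540, (B,merge)→121190, (D,nl_idx)→164040 …(+4); best=15240 via (D,hash)

cost=15240; order=C,A,B,D; methods=nl_idx,hash,hash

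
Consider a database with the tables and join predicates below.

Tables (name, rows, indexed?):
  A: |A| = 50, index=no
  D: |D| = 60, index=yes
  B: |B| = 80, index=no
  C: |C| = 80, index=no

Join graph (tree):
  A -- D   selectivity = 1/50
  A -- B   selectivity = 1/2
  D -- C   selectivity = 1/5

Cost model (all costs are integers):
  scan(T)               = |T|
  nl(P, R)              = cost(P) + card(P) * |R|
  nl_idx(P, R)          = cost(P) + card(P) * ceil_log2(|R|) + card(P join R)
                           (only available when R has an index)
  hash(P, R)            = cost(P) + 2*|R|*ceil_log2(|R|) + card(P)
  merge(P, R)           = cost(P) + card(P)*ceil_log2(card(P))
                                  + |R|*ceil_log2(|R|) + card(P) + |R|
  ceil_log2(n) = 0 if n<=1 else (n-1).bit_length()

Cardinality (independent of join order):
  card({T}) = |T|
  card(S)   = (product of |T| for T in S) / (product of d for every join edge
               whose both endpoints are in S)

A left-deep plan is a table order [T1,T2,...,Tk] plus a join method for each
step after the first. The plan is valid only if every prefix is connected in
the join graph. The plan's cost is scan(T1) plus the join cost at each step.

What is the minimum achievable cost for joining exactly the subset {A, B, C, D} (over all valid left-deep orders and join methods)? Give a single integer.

3550

Selinger DP over subsets of {A,B,C,D}:
  {A}: scan cost=50, card=50
  {D}: scan cost=60, card=60
  {B}: scan cost=80, card=80
  {C}: scan cost=80, card=80
  {AD}: card=60; try (D,nl_idx)→410, (A,hash)→720, (D,hash)→820, (D,merge)→820, (A,merge)→830, (D,nl)→3050 …(+1); best=410 via (D,nl_idx)
  {AB}: card=2000; try (A,hash)→760, (B,merge)→1040, (A,merge)→1070, (B,hash)→1220, (B,nl)→4050, (A,nl)→4080; best=760 via (A,hash)
  {CD}: card=960; try (D,hash)→880, (C,merge)→1120, (D,merge)→1140, (C,hash)→1240, (D,nl_idx)→1520, (C,nl)→4860 …(+1); best=880 via (D,hash)
  {ABD}: card=2400; try (B,merge)→1470, (B,hash)→1590, (D,hash)→3480, (B,nl)→5210, (D,nl_idx)→15160, (D,merge)→25180 …(+1); best=1470 via (B,merge)
  {ACD}: card=960; try (C,merge)→1470, (C,hash)→1590, (A,hash)→2440, (C,nl)→5210, (A,merge)→11790, (A,nl)→48880; best=1470 via (C,merge)
  {ABCD}: card=38400; try (B,hash)→3550, (C,hash)→4990, (B,merge)→12670, (C,merge)→33310, (B,nl)→78270, (C,nl)→193470; best=3550 via (B,hash)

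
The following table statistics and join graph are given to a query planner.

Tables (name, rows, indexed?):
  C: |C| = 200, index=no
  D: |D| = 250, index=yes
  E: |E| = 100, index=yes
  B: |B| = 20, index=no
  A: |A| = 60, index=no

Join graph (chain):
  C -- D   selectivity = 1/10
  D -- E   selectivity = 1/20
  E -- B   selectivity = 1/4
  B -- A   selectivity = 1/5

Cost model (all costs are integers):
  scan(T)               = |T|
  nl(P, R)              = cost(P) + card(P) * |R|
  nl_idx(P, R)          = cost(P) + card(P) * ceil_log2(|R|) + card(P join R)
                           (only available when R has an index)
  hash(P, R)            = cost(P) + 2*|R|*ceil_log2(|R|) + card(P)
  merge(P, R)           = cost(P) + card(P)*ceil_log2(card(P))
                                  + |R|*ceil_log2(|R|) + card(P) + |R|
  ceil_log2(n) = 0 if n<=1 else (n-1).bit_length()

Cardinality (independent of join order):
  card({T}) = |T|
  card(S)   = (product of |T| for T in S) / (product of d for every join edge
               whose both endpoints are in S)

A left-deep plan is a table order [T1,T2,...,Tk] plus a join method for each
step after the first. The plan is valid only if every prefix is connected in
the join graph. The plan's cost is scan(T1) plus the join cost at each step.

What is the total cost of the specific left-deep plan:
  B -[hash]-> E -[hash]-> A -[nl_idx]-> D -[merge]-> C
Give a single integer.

1477460

step 1: scan B: cost=20, card=20
step 2: join E via hash
    card(P join E) = 20*100/(4) = 500
    cost = 20 + 2*100*7 + 20 = 1440
step 3: join A via hash
    card(P join A) = 500*60/(5) = 6000
    cost = 1440 + 2*60*6 + 500 = 2660
step 4: join D via nl_idx
    card(P join D) = 6000*250/(20) = 75000
    cost = 2660 + 6000*8 + 75000 = 125660
step 5: join C via merge
    card(P join C) = 75000*200/(10) = 1500000
    cost = 125660 + 75000*17 + 200*8 + 75000 + 200 = 1477460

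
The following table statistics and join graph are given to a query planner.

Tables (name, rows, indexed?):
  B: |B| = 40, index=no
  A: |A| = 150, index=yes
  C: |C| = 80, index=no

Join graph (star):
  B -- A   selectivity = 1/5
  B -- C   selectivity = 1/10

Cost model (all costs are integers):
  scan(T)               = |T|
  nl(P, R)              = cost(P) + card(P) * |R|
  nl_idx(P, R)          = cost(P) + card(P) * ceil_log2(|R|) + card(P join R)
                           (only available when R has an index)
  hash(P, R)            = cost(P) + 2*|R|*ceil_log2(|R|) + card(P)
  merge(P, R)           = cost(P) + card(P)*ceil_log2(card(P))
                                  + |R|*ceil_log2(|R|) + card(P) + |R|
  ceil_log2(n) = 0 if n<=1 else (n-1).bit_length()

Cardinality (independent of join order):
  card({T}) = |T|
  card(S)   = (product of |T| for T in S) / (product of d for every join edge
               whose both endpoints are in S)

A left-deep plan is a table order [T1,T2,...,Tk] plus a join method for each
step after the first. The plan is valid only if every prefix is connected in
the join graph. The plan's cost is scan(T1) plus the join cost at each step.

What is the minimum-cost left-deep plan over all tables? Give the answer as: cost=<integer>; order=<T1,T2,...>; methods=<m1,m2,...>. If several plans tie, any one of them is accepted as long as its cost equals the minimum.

cost=3100; order=A,B,C; methods=hash,hash

Selinger DP (subsets sized 1..n):
  {B}: scan cost=40, card=40
  {A}: scan cost=150, card=150
  {C}: scan cost=80, card=80
  {AB}: card=1200; try (B,hash)→780, (A,nl_idx)→1560, (A,merge)→1670, (B,merge)→1780, (A,hash)→2480, (A,nl)→6040 …(+1); best=780 via (B,hash)
  {BC}: card=320; try (B,hash)→640, (C,merge)→960, (B,merge)→1000, (C,hash)→1200, (C,nl)→3240, (B,nl)→3280; best=640 via (B,hash)
  {ABC}: card=9600; try (C,hash)→3100, (A,hash)→3360, (A,merge)→5190, (A,nl_idx)→12800, (C,merge)→15820, (A,nl)→48640 …(+1); best=3100 via (C,hash)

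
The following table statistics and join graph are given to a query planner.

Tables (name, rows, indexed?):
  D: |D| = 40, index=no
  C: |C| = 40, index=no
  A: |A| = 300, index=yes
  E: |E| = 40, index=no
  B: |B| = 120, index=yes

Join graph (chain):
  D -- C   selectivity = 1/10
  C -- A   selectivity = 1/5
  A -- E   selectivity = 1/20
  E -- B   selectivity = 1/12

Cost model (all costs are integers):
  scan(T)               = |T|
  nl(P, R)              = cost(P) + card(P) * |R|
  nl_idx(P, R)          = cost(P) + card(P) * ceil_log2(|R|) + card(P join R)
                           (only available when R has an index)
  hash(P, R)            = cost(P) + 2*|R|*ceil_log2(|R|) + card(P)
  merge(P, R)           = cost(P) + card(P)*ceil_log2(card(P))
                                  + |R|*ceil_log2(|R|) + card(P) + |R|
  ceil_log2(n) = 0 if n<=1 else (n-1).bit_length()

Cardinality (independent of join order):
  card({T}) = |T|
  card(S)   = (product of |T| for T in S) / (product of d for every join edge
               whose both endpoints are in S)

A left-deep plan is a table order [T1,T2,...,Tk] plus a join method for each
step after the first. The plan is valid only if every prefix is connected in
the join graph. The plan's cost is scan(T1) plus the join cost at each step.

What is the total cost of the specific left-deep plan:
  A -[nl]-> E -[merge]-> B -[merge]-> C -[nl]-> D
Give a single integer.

2024140

step 1: scan A: cost=300, card=300
step 2: join E via nl
    card(P join E) = 300*40/(20) = 600
    cost = 300 + 300*40 = 12300
step 3: join B via merge
    card(P join B) = 600*120/(12) = 6000
    cost = 12300 + 600*10 + 120*7 + 600 + 120 = 19860
step 4: join C via merge
    card(P join C) = 6000*40/(5) = 48000
    cost = 19860 + 6000*13 + 40*6 + 6000 + 40 = 104140
step 5: join D via nl
    card(P join D) = 48000*40/(10) = 192000
    cost = 104140 + 48000*40 = 2024140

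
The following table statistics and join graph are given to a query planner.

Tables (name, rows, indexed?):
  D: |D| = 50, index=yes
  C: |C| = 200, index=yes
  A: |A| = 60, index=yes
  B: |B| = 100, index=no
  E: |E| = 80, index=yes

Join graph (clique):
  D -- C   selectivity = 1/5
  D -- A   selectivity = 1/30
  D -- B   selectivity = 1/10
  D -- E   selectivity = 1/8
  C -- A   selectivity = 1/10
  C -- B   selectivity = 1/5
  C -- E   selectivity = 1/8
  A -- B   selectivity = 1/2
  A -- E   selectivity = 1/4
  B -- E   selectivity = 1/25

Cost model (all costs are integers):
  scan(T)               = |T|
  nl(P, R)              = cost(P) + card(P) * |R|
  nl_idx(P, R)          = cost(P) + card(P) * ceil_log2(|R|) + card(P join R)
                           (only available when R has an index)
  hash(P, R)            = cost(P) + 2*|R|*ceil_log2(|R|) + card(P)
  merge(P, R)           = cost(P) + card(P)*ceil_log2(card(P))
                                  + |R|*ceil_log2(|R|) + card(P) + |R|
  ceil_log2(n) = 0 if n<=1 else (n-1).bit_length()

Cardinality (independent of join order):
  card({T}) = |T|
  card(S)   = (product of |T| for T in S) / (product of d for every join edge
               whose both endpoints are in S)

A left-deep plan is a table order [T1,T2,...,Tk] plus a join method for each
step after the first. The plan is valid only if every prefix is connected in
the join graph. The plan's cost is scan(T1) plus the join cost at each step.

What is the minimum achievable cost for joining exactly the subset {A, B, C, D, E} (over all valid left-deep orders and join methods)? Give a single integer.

3365

Selinger DP over subsets of {A,B,C,D,E}:
  {D}: scan cost=50, card=50
  {C}: scan cost=200, card=200
  {A}: scan cost=60, card=60
  {B}: scan cost=100, card=100
  {E}: scan cost=80, card=80
  {CD}: card=2000; try (D,hash)→1000, (C,merge)→2200, (D,merge)→2350, (C,nl_idx)→2450, (C,hash)→3300, (D,nl_idx)→3400 …(+2); best=1000 via (D,hash)
  {AD}: card=100; try (A,nl_idx)→450, (D,nl_idx)→520, (D,hash)→720, (A,hash)→820, (A,merge)→820, (D,merge)→830 …(+2); best=450 via (A,nl_idx)
  {BD}: card=500; try (D,hash)→800, (D,nl_idx)→1200, (B,merge)→1200, (D,merge)→1250, (B,hash)→1500, (B,nl)→5050 …(+1); best=800 via (D,hash)
  {DE}: card=500; try (D,hash)→760, (E,nl_idx)→900, (E,merge)→1040, (D,nl_idx)→1060, (D,merge)→1070, (E,hash)→1220 …(+2); best=760 via (D,hash)
  {AC}: card=1200; try (A,hash)→1120, (C,nl_idx)→1740, (C,merge)→2280, (A,merge)→2420, (A,nl_idx)→2600, (C,hash)→3320 …(+2); best=1120 via (A,hash)
  {BC}: card=4000; try (B,hash)→1800, (C,merge)→2700, (B,merge)→2800, (C,hash)→3400, (C,nl_idx)→4900, (C,nl)→20100 …(+1); best=1800 via (B,hash)
  {CE}: card=2000; try (E,hash)→1520, (C,merge)→2520, (E,merge)→2640, (C,nl_idx)→2720, (C,hash)→3360, (E,nl_idx)→3600 …(+2); best=1520 via (E,hash)
  {AB}: card=3000; try (A,hash)→920, (B,merge)→1280, (A,merge)→1320, (B,hash)→1520, (A,nl_idx)→3700, (B,nl)→6060 …(+1); best=920 via (A,hash)
  {AE}: card=1200; try (A,hash)→880, (E,merge)→1120, (A,merge)→1140, (E,hash)→1240, (E,nl_idx)→1680, (A,nl_idx)→1760 …(+2); best=880 via (A,hash)
  {BE}: card=320; try (E,nl_idx)→1120, (E,hash)→1320, (B,merge)→1520, (E,merge)→1540, (B,hash)→1560, (B,nl)→8080 …(+1); best=1120 via (E,nl_idx)
  {ACD}: card=400; try (C,nl_idx)→1650, (D,hash)→2920, (C,merge)→3050, (A,hash)→3720, (C,hash)→3750, (D,nl_idx)→8720 …(+6); best=1650 via (C,nl_idx)
  {BCD}: card=4000; try (B,hash)→4400, (C,hash)→4500, (D,hash)→6400, (C,merge)→7600, (C,nl_idx)→8800, (B,merge)→25800 …(+5); best=4400 via (B,hash)
  {CDE}: card=2500; try (E,hash)→4120, (D,hash)→4120, (C,hash)→4460, (C,nl_idx)→7260, (C,merge)→7560, (D,nl_idx)→16020 …(+6); best=4120 via (E,hash)
  {ABD}: card=500; try (B,hash)→1950, (A,hash)→2020, (B,merge)→2050, (A,nl_idx)→4300, (D,hash)→4520, (A,merge)→6220 …(+5); best=1950 via (B,hash)
  {ADE}: card=250; try (E,nl_idx)→1400, (E,hash)→1670, (E,merge)→1890, (A,hash)→1980, (D,hash)→2680, (A,nl_idx)→4010 …(+6); best=1400 via (E,nl_idx)
  {BDE}: card=200; try (D,hash)→2040, (E,hash)→2420, (B,hash)→2660, (D,nl_idx)→3240, (E,nl_idx)→4500, (D,merge)→4670 …(+5); best=2040 via (D,hash)
  {ABC}: card=12000; try (B,hash)→3720, (A,hash)→6520, (C,hash)→7120, (B,merge)→16320, (C,nl_idx)→36920, (A,nl_idx)→37800 …(+5); best=3720 via (B,hash)
  {ACE}: card=3000; try (E,hash)→3440, (A,hash)→4240, (C,hash)→5280, (E,nl_idx)→12520, (C,nl_idx)→13480, (E,merge)→16160 …(+6); best=3440 via (E,hash)
  {BCE}: card=1600; try (C,hash)→4640, (B,hash)→4920, (C,nl_idx)→5280, (C,merge)→6120, (E,hash)→6920, (B,merge)→26320 …(+5); best=4640 via (C,hash)
  {ABE}: card=2400; try (A,hash)→2160, (B,hash)→3480, (A,merge)→4740, (E,hash)→5040, (A,nl_idx)→5440, (B,merge)→16080 …(+5); best=2160 via (A,hash)
  {ABCD}: card=400; try (B,hash)→3450, (C,hash)→5650, (C,nl_idx)→6350, (B,merge)→6450, (C,merge)→8750, (A,hash)→9120 …(+9); best=3450 via (B,hash)
  {ACDE}: card=125; try (E,hash)→3170, (C,nl_idx)→3525, (E,nl_idx)→4575, (C,hash)→4850, (C,merge)→5450, (E,merge)→6290 …(+10); best=3170 via (E,hash)
  {BCDE}: card=200; try (C,nl_idx)→3840, (C,hash)→5440, (C,merge)→5640, (D,hash)→6840, (B,hash)→8020, (E,hash)→9520 …(+9); best=3840 via (C,nl_idx)
  {ABDE}: card=50; try (A,hash)→2960, (B,hash)→3050, (A,nl_idx)→3290, (E,hash)→3570, (A,merge)→4260, (B,merge)→4450 …(+9); best=2960 via (A,hash)
  {ABCE}: card=1200; try (A,hash)→6960, (C,hash)→7760, (B,hash)→7840, (A,nl_idx)→15440, (E,hash)→16840, (C,nl_idx)→22560 …(+9); best=6960 via (A,hash)
  {ABCDE}: card=5; try (C,nl_idx)→3365, (B,hash)→4695, (A,hash)→4760, (E,hash)→4970, (B,merge)→4970, (A,nl_idx)→5045 …(+13); best=3365 via (C,nl_idx)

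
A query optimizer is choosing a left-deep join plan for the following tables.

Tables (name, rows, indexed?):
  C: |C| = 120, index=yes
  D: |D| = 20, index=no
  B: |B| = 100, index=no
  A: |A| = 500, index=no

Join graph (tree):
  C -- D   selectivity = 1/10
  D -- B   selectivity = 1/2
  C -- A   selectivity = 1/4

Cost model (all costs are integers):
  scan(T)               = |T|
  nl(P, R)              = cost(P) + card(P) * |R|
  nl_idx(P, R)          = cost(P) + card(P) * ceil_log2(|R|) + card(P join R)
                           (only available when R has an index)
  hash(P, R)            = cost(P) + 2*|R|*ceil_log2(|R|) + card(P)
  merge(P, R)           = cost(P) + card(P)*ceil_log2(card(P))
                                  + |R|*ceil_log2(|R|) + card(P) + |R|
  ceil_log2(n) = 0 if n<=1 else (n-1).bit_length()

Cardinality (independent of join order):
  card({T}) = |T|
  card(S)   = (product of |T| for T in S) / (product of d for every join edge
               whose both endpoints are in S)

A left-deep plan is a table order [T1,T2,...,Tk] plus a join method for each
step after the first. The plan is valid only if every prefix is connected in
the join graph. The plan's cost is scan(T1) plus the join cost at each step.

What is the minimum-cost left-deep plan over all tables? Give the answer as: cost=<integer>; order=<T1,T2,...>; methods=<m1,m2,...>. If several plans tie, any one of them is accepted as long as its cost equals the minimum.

cost=23040; order=D,C,B,A; methods=nl_idx,hash,hash

Selinger DP (subsets sized 1..n):
  {C}: scan cost=120, card=120
  {D}: scan cost=20, card=20
  {B}: scan cost=100, card=100
  {A}: scan cost=500, card=500
  {CD}: card=240; try (C,nl_idx)→400, (D,hash)→440, (C,merge)→1100, (D,merge)→1200, (C,hash)→1720, (C,nl)→2420 …(+1); best=400 via (C,nl_idx)
  {AC}: card=15000; try (C,hash)→2680, (A,merge)→6080, (C,merge)→6460, (A,hash)→9240, (C,nl_idx)→19000, (A,nl)→60120 …(+1); best=2680 via (C,hash)
  {BD}: card=1000; try (D,hash)→400, (B,merge)→940, (D,merge)→1020, (B,hash)→1440, (B,nl)→2020, (D,nl)→2100; best=400 via (D,hash)
  {BCD}: card=12000; try (B,hash)→2040, (C,hash)→3080, (B,merge)→3360, (C,merge)→12360, (C,nl_idx)→19400, (B,nl)→24400 …(+1); best=2040 via (B,hash)
  {ACD}: card=30000; try (A,merge)→7560, (A,hash)→9640, (D,hash)→17880, (A,nl)→120400, (D,merge)→227800, (D,nl)→302680; best=7560 via (A,merge)
  {ABCD}: card=1500000; try (A,hash)→23040, (B,hash)→38960, (A,merge)→187040, (B,merge)→488360, (B,nl)→3007560, (A,nl)→6002040; best=23040 via (A,hash)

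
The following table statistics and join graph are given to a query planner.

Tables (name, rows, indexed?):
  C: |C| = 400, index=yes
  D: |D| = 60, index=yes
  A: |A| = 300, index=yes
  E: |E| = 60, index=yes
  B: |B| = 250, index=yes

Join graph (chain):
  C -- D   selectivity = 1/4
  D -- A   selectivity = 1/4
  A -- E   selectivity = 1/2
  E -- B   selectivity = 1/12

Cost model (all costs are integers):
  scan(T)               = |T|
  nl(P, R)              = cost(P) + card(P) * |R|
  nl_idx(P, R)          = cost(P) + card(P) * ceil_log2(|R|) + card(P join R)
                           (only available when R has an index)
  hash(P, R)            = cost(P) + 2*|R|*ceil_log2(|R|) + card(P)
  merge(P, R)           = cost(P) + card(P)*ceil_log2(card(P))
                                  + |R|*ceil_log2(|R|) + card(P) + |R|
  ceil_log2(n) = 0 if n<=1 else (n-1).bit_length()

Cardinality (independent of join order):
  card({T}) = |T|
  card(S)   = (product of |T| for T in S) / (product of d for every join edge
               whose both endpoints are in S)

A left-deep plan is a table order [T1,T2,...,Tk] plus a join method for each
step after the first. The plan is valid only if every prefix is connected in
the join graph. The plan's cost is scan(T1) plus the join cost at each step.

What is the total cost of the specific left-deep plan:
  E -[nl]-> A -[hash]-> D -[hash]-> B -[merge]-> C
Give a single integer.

step 1: scan E: cost=60, card=60
step 2: join A via nl
    card(P join A) = 60*300/(2) = 9000
    cost = 60 + 60*300 = 18060
step 3: join D via hash
    card(P join D) = 9000*60/(4) = 135000
    cost = 18060 + 2*60*6 + 9000 = 27780
step 4: join B via hash
    card(P join B) = 135000*250/(12) = 2812500
    cost = 27780 + 2*250*8 + 135000 = 166780
step 5: join C via merge
    card(P join C) = 2812500*400/(4) = 281250000
    cost = 166780 + 2812500*22 + 400*9 + 2812500 + 400 = 64858280

64858280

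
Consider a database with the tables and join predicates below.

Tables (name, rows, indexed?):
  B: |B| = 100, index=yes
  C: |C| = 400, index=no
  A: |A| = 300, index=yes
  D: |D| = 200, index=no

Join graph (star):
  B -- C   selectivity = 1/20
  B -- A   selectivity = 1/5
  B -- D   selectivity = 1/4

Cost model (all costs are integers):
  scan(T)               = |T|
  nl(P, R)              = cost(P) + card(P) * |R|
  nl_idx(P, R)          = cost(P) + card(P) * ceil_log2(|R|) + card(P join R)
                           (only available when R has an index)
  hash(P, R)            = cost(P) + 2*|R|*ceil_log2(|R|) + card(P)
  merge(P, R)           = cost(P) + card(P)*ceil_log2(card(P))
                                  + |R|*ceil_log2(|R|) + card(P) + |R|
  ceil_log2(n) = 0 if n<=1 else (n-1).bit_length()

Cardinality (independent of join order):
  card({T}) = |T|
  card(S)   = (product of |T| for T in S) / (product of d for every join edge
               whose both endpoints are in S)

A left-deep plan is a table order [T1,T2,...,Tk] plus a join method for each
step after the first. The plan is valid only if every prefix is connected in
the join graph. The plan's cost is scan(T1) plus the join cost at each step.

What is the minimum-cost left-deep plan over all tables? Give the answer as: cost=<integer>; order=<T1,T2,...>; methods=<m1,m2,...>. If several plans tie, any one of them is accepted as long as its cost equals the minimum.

cost=112800; order=C,B,D,A; methods=hash,hash,hash

Selinger DP (subsets sized 1..n):
  {B}: scan cost=100, card=100
  {C}: scan cost=400, card=400
  {A}: scan cost=300, card=300
  {D}: scan cost=200, card=200
  {BC}: card=2000; try (B,hash)→2200, (C,merge)→4900, (B,merge)→5200, (B,nl_idx)→5200, (C,hash)→7400, (C,nl)→40100 …(+1); best=2200 via (B,hash)
  {AB}: card=6000; try (B,hash)→2000, (A,merge)→3900, (B,merge)→4100, (A,hash)→5600, (A,nl_idx)→7000, (B,nl_idx)→8400 …(+2); best=2000 via (B,hash)
  {BD}: card=5000; try (B,hash)→1800, (D,merge)→2700, (B,merge)→2800, (D,hash)→3400, (B,nl_idx)→6600, (D,nl)→20100 …(+1); best=1800 via (B,hash)
  {ABC}: card=120000; try (A,hash)→9600, (C,hash)→15200, (A,merge)→29200, (C,merge)→90000, (A,nl_idx)→140200, (A,nl)→602200 …(+1); best=9600 via (A,hash)
  {BCD}: card=100000; try (D,hash)→7400, (C,hash)→14000, (D,merge)→28000, (C,merge)→75800, (D,nl)→402200, (C,nl)→2001800; best=7400 via (D,hash)
  {ABD}: card=300000; try (D,hash)→11200, (A,hash)→12200, (A,merge)→74800, (D,merge)→87800, (A,nl_idx)→346800, (D,nl)→1202000 …(+1); best=11200 via (D,hash)
  {ABCD}: card=6000000; try (A,hash)→112800, (D,hash)→132800, (C,hash)→318400, (A,merge)→1810400, (D,merge)→2171400, (C,merge)→6015200 …(+4); best=112800 via (A,hash)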